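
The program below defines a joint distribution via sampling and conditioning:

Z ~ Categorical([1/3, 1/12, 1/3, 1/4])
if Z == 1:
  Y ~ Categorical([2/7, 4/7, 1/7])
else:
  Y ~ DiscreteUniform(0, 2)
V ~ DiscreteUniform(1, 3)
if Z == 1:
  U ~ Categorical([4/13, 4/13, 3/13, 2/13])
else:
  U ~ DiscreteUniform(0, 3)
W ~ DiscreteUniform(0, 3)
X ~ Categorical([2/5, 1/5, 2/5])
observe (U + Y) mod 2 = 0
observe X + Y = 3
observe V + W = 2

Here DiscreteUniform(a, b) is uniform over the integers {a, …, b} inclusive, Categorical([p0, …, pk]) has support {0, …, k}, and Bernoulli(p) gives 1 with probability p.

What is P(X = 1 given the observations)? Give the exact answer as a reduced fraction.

P(X = 1 | obs) = 1043/3333

Enumerate traces; 32 have nonzero weight after conditioning:
  (Z=0, Y=1, V=1, U=1, W=1, X=2) weight 1/1080
  (Z=0, Y=1, V=1, U=3, W=1, X=2) weight 1/1080
  (Z=0, Y=1, V=2, U=1, W=0, X=2) weight 1/1080
  (Z=0, Y=1, V=2, U=3, W=0, X=2) weight 1/1080
  (Z=0, Y=2, V=1, U=0, W=1, X=1) weight 1/2160
  (Z=0, Y=2, V=1, U=2, W=1, X=1) weight 1/2160
  (Z=0, Y=2, V=2, U=0, W=0, X=1) weight 1/2160
  (Z=0, Y=2, V=2, U=2, W=0, X=1) weight 1/2160
  … 24 more
Group by X:
  weight(X=1) = 149/28080
  weight(X=2) = 229/19656
Total weight = 149/28080 + 229/19656 = 1111/65520
P(X=1 | obs) = 149/28080 / 1111/65520 = 1043/3333
P(X=2 | obs) = 229/19656 / 1111/65520 = 2290/3333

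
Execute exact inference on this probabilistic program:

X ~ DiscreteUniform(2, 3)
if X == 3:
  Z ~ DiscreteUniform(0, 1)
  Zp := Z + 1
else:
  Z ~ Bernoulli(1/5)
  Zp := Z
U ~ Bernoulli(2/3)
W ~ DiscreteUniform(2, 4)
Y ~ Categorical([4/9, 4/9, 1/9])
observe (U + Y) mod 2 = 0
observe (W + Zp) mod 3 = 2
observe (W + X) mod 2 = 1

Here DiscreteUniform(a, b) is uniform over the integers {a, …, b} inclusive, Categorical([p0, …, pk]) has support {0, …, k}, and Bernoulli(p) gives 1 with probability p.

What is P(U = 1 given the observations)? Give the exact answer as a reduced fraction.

Enumerate traces; 3 have nonzero weight after conditioning:
  (X=3, Z=0, U=0, W=4, Y=0) weight 1/81
  (X=3, Z=0, U=0, W=4, Y=2) weight 1/324
  (X=3, Z=0, U=1, W=4, Y=1) weight 2/81
Group by U:
  weight(U=0) = 5/324
  weight(U=1) = 2/81
Total weight = 5/324 + 2/81 = 13/324
P(U=0 | obs) = 5/324 / 13/324 = 5/13
P(U=1 | obs) = 2/81 / 13/324 = 8/13

P(U = 1 | obs) = 8/13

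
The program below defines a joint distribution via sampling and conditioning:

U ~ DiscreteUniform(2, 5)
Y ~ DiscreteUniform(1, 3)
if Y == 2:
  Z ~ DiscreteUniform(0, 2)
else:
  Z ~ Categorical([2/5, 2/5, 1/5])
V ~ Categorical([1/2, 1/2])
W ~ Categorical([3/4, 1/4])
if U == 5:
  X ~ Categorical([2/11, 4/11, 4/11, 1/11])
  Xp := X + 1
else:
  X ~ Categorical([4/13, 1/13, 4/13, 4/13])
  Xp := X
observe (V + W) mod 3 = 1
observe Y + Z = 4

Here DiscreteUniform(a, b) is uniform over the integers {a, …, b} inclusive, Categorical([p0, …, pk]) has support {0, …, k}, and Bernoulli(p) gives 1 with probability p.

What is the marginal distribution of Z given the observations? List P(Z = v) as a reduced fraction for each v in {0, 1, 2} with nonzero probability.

P(Z=1) = 6/11, P(Z=2) = 5/11

Enumerate traces; 64 have nonzero weight after conditioning:
  (U=2, Y=2, Z=2, V=0, W=1, X=0) weight 1/936
  (U=2, Y=2, Z=2, V=0, W=1, X=1) weight 1/3744
  (U=2, Y=2, Z=2, V=0, W=1, X=2) weight 1/936
  (U=2, Y=2, Z=2, V=0, W=1, X=3) weight 1/936
  (U=2, Y=2, Z=2, V=1, W=0, X=0) weight 1/312
  (U=2, Y=2, Z=2, V=1, W=0, X=1) weight 1/1248
  (U=2, Y=2, Z=2, V=1, W=0, X=2) weight 1/312
  (U=2, Y=2, Z=2, V=1, W=0, X=3) weight 1/312
  (U=2, Y=3, Z=1, V=0, W=1, X=0) weight 1/780
  … 55 more
Group by Z:
  weight(Z=1) = 1/15
  weight(Z=2) = 1/18
Total weight = 1/15 + 1/18 = 11/90
P(Z=1 | obs) = 1/15 / 11/90 = 6/11
P(Z=2 | obs) = 1/18 / 11/90 = 5/11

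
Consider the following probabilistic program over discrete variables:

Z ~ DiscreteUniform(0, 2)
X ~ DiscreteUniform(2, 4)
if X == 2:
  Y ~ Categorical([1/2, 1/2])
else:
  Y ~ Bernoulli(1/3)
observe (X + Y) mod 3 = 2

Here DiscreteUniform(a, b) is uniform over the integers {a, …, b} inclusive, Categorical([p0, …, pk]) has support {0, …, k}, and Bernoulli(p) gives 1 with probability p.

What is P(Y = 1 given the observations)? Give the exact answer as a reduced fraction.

Enumerate traces; 6 have nonzero weight after conditioning:
  (Z=0, X=2, Y=0) weight 1/18
  (Z=0, X=4, Y=1) weight 1/27
  (Z=1, X=2, Y=0) weight 1/18
  (Z=1, X=4, Y=1) weight 1/27
  (Z=2, X=2, Y=0) weight 1/18
  (Z=2, X=4, Y=1) weight 1/27
Group by Y:
  weight(Y=0) = 1/6
  weight(Y=1) = 1/9
Total weight = 1/6 + 1/9 = 5/18
P(Y=0 | obs) = 1/6 / 5/18 = 3/5
P(Y=1 | obs) = 1/9 / 5/18 = 2/5

P(Y = 1 | obs) = 2/5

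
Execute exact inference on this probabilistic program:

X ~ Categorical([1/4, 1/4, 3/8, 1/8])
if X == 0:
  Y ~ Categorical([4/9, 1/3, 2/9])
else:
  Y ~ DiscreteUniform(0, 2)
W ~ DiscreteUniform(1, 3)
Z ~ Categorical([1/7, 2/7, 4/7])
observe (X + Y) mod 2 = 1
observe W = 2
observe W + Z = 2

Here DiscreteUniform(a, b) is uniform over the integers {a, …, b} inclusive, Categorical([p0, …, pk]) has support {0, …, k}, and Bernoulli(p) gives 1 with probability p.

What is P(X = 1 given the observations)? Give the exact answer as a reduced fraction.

P(X = 1 | obs) = 4/11

Enumerate traces; 6 have nonzero weight after conditioning:
  (X=0, Y=1, W=2, Z=0) weight 1/252
  (X=1, Y=0, W=2, Z=0) weight 1/252
  (X=1, Y=2, W=2, Z=0) weight 1/252
  (X=2, Y=1, W=2, Z=0) weight 1/168
  (X=3, Y=0, W=2, Z=0) weight 1/504
  (X=3, Y=2, W=2, Z=0) weight 1/504
Group by X:
  weight(X=0) = 1/252
  weight(X=1) = 1/126
  weight(X=2) = 1/168
  weight(X=3) = 1/252
Total weight = 1/252 + 1/126 + 1/168 + 1/252 = 11/504
P(X=0 | obs) = 1/252 / 11/504 = 2/11
P(X=1 | obs) = 1/126 / 11/504 = 4/11
P(X=2 | obs) = 1/168 / 11/504 = 3/11
P(X=3 | obs) = 1/252 / 11/504 = 2/11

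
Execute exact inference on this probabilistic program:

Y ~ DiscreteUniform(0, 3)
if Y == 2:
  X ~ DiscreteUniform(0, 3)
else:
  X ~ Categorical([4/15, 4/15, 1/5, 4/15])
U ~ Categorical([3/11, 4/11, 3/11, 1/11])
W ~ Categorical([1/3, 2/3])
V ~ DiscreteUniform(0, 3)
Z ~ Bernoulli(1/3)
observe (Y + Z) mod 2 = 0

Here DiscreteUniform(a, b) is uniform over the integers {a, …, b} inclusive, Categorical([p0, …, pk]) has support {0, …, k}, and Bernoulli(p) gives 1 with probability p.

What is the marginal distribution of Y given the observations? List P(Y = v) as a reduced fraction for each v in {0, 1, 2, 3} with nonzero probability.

P(Y=0) = 1/3, P(Y=1) = 1/6, P(Y=2) = 1/3, P(Y=3) = 1/6

Enumerate traces; 512 have nonzero weight after conditioning:
  (Y=0, X=0, U=0, W=0, V=0, Z=0) weight 1/990
  (Y=0, X=0, U=0, W=0, V=1, Z=0) weight 1/990
  (Y=0, X=0, U=0, W=0, V=2, Z=0) weight 1/990
  (Y=0, X=0, U=0, W=0, V=3, Z=0) weight 1/990
  (Y=0, X=0, U=0, W=1, V=0, Z=0) weight 1/495
  (Y=0, X=0, U=0, W=1, V=1, Z=0) weight 1/495
  (Y=0, X=0, U=0, W=1, V=2, Z=0) weight 1/495
  (Y=0, X=0, U=0, W=1, V=3, Z=0) weight 1/495
  (Y=1, X=0, U=0, W=0, V=0, Z=1) weight 1/1980
  (Y=2, X=0, U=0, W=0, V=0, Z=0) weight 1/1056
  … 502 more
Group by Y:
  weight(Y=0) = 1/6
  weight(Y=1) = 1/12
  weight(Y=2) = 1/6
  weight(Y=3) = 1/12
Total weight = 1/6 + 1/12 + 1/6 + 1/12 = 1/2
P(Y=0 | obs) = 1/6 / 1/2 = 1/3
P(Y=1 | obs) = 1/12 / 1/2 = 1/6
P(Y=2 | obs) = 1/6 / 1/2 = 1/3
P(Y=3 | obs) = 1/12 / 1/2 = 1/6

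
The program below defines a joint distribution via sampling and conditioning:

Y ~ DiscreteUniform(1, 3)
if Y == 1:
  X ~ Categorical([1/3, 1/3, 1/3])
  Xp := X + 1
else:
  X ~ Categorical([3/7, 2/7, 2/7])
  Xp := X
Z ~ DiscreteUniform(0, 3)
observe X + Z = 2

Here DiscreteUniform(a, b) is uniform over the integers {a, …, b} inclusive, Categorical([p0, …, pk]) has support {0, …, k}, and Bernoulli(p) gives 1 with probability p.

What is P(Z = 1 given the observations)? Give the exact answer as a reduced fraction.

Enumerate traces; 9 have nonzero weight after conditioning:
  (Y=1, X=0, Z=2) weight 1/36
  (Y=1, X=1, Z=1) weight 1/36
  (Y=1, X=2, Z=0) weight 1/36
  (Y=2, X=0, Z=2) weight 1/28
  (Y=2, X=1, Z=1) weight 1/42
  (Y=2, X=2, Z=0) weight 1/42
  (Y=3, X=0, Z=2) weight 1/28
  (Y=3, X=1, Z=1) weight 1/42
  … 1 more
Group by Z:
  weight(Z=0) = 19/252
  weight(Z=1) = 19/252
  weight(Z=2) = 25/252
Total weight = 19/252 + 19/252 + 25/252 = 1/4
P(Z=0 | obs) = 19/252 / 1/4 = 19/63
P(Z=1 | obs) = 19/252 / 1/4 = 19/63
P(Z=2 | obs) = 25/252 / 1/4 = 25/63

P(Z = 1 | obs) = 19/63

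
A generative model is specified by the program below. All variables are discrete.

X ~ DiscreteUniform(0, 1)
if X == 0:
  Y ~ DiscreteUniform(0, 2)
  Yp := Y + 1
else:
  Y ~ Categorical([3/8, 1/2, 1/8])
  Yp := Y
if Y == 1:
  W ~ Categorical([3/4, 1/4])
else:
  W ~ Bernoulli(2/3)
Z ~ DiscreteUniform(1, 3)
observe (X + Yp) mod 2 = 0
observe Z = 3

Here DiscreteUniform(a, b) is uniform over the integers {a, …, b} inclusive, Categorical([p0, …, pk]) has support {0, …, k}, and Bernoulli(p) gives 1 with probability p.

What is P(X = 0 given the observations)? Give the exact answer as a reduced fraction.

P(X = 0 | obs) = 2/5

Enumerate traces; 4 have nonzero weight after conditioning:
  (X=0, Y=1, W=0, Z=3) weight 1/24
  (X=0, Y=1, W=1, Z=3) weight 1/72
  (X=1, Y=1, W=0, Z=3) weight 1/16
  (X=1, Y=1, W=1, Z=3) weight 1/48
Group by X:
  weight(X=0) = 1/18
  weight(X=1) = 1/12
Total weight = 1/18 + 1/12 = 5/36
P(X=0 | obs) = 1/18 / 5/36 = 2/5
P(X=1 | obs) = 1/12 / 5/36 = 3/5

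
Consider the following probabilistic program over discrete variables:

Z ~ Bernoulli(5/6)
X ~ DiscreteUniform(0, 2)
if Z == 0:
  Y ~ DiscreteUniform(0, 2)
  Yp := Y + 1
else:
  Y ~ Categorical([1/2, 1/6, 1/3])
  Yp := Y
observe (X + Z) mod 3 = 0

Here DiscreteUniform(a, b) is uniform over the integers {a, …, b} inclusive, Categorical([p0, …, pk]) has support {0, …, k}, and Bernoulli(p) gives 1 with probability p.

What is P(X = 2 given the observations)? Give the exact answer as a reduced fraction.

P(X = 2 | obs) = 5/6

Enumerate traces; 6 have nonzero weight after conditioning:
  (Z=0, X=0, Y=0) weight 1/54
  (Z=0, X=0, Y=1) weight 1/54
  (Z=0, X=0, Y=2) weight 1/54
  (Z=1, X=2, Y=0) weight 5/36
  (Z=1, X=2, Y=1) weight 5/108
  (Z=1, X=2, Y=2) weight 5/54
Group by X:
  weight(X=0) = 1/18
  weight(X=2) = 5/18
Total weight = 1/18 + 5/18 = 1/3
P(X=0 | obs) = 1/18 / 1/3 = 1/6
P(X=2 | obs) = 5/18 / 1/3 = 5/6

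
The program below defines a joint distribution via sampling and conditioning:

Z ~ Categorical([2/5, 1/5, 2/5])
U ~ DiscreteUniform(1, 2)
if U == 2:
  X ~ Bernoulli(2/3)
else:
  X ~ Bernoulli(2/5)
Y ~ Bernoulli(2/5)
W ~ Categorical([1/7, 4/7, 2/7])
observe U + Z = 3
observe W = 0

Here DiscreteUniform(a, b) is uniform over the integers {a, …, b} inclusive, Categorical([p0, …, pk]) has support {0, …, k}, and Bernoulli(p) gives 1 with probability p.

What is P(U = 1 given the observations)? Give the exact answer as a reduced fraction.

P(U = 1 | obs) = 2/3

Enumerate traces; 8 have nonzero weight after conditioning:
  (Z=1, U=2, X=0, Y=0, W=0) weight 1/350
  (Z=1, U=2, X=0, Y=1, W=0) weight 1/525
  (Z=1, U=2, X=1, Y=0, W=0) weight 1/175
  (Z=1, U=2, X=1, Y=1, W=0) weight 2/525
  (Z=2, U=1, X=0, Y=0, W=0) weight 9/875
  (Z=2, U=1, X=0, Y=1, W=0) weight 6/875
  (Z=2, U=1, X=1, Y=0, W=0) weight 6/875
  (Z=2, U=1, X=1, Y=1, W=0) weight 4/875
Group by U:
  weight(U=1) = 1/35
  weight(U=2) = 1/70
Total weight = 1/35 + 1/70 = 3/70
P(U=1 | obs) = 1/35 / 3/70 = 2/3
P(U=2 | obs) = 1/70 / 3/70 = 1/3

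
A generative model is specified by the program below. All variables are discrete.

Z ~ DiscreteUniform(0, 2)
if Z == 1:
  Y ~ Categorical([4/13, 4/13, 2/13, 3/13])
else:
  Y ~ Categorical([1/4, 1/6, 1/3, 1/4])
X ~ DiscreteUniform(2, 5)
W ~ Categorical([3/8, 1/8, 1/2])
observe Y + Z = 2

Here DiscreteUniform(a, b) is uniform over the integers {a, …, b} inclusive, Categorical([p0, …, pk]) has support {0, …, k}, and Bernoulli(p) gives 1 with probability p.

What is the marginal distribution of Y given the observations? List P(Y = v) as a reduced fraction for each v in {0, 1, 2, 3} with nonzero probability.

Enumerate traces; 36 have nonzero weight after conditioning:
  (Z=0, Y=2, X=2, W=0) weight 1/96
  (Z=0, Y=2, X=2, W=1) weight 1/288
  (Z=0, Y=2, X=2, W=2) weight 1/72
  (Z=0, Y=2, X=3, W=0) weight 1/96
  (Z=0, Y=2, X=3, W=1) weight 1/288
  (Z=0, Y=2, X=3, W=2) weight 1/72
  (Z=0, Y=2, X=4, W=0) weight 1/96
  (Z=0, Y=2, X=4, W=1) weight 1/288
  (Z=1, Y=1, X=2, W=0) weight 1/104
  (Z=2, Y=0, X=2, W=0) weight 1/128
  … 26 more
Group by Y:
  weight(Y=0) = 1/12
  weight(Y=1) = 4/39
  weight(Y=2) = 1/9
Total weight = 1/12 + 4/39 + 1/9 = 139/468
P(Y=0 | obs) = 1/12 / 139/468 = 39/139
P(Y=1 | obs) = 4/39 / 139/468 = 48/139
P(Y=2 | obs) = 1/9 / 139/468 = 52/139

P(Y=0) = 39/139, P(Y=1) = 48/139, P(Y=2) = 52/139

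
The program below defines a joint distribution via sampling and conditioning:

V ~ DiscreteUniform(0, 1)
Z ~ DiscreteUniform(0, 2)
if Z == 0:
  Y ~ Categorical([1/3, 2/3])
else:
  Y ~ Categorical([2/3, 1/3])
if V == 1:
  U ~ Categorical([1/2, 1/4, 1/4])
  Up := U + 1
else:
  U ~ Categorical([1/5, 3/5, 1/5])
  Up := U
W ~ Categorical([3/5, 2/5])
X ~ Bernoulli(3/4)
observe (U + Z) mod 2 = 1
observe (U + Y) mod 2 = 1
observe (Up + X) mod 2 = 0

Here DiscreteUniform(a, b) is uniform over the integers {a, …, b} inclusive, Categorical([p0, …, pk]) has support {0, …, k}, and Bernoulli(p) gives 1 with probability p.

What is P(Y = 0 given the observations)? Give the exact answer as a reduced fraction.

P(Y = 0 | obs) = 123/176

Enumerate traces; 16 have nonzero weight after conditioning:
  (V=0, Z=0, Y=0, U=1, W=0, X=1) weight 3/200
  (V=0, Z=0, Y=0, U=1, W=1, X=1) weight 1/100
  (V=0, Z=1, Y=1, U=0, W=0, X=0) weight 1/600
  (V=0, Z=1, Y=1, U=0, W=1, X=0) weight 1/900
  (V=0, Z=1, Y=1, U=2, W=0, X=0) weight 1/600
  (V=0, Z=1, Y=1, U=2, W=1, X=0) weight 1/900
  (V=0, Z=2, Y=0, U=1, W=0, X=1) weight 3/100
  (V=0, Z=2, Y=0, U=1, W=1, X=1) weight 1/50
  … 8 more
Group by Y:
  weight(Y=0) = 41/480
  weight(Y=1) = 53/1440
Total weight = 41/480 + 53/1440 = 11/90
P(Y=0 | obs) = 41/480 / 11/90 = 123/176
P(Y=1 | obs) = 53/1440 / 11/90 = 53/176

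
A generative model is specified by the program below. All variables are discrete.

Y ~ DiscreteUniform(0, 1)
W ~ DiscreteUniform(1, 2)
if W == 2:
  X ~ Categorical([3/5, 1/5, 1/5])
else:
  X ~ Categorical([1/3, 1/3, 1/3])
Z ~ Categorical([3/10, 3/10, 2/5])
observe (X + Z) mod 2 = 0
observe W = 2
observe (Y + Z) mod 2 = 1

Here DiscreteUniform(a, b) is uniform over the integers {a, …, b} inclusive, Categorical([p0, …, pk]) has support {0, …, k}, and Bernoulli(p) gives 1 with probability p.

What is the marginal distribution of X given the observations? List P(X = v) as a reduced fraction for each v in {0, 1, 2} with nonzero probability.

P(X=0) = 21/31, P(X=1) = 3/31, P(X=2) = 7/31

Enumerate traces; 5 have nonzero weight after conditioning:
  (Y=0, W=2, X=1, Z=1) weight 3/200
  (Y=1, W=2, X=0, Z=0) weight 9/200
  (Y=1, W=2, X=0, Z=2) weight 3/50
  (Y=1, W=2, X=2, Z=0) weight 3/200
  (Y=1, W=2, X=2, Z=2) weight 1/50
Group by X:
  weight(X=0) = 21/200
  weight(X=1) = 3/200
  weight(X=2) = 7/200
Total weight = 21/200 + 3/200 + 7/200 = 31/200
P(X=0 | obs) = 21/200 / 31/200 = 21/31
P(X=1 | obs) = 3/200 / 31/200 = 3/31
P(X=2 | obs) = 7/200 / 31/200 = 7/31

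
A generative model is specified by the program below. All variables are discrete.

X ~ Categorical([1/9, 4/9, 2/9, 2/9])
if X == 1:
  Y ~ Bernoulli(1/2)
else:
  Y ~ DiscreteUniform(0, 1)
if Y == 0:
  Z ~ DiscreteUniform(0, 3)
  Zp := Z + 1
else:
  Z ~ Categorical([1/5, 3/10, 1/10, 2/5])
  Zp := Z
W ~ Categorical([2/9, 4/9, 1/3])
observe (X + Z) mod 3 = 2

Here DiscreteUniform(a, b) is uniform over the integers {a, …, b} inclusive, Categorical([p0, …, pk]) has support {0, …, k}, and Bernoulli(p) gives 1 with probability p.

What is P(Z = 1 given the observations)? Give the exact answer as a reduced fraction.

P(Z = 1 | obs) = 44/109

Enumerate traces; 30 have nonzero weight after conditioning:
  (X=0, Y=0, Z=2, W=0) weight 1/324
  (X=0, Y=0, Z=2, W=1) weight 1/162
  (X=0, Y=0, Z=2, W=2) weight 1/216
  (X=0, Y=1, Z=2, W=0) weight 1/810
  (X=0, Y=1, Z=2, W=1) weight 1/405
  (X=0, Y=1, Z=2, W=2) weight 1/540
  (X=1, Y=0, Z=1, W=0) weight 1/81
  (X=1, Y=0, Z=1, W=1) weight 2/81
  (X=2, Y=0, Z=0, W=0) weight 1/162
  (X=2, Y=0, Z=3, W=0) weight 1/162
  … 20 more
Group by Z:
  weight(Z=0) = 1/20
  weight(Z=1) = 11/90
  weight(Z=2) = 7/120
  weight(Z=3) = 13/180
Total weight = 1/20 + 11/90 + 7/120 + 13/180 = 109/360
P(Z=0 | obs) = 1/20 / 109/360 = 18/109
P(Z=1 | obs) = 11/90 / 109/360 = 44/109
P(Z=2 | obs) = 7/120 / 109/360 = 21/109
P(Z=3 | obs) = 13/180 / 109/360 = 26/109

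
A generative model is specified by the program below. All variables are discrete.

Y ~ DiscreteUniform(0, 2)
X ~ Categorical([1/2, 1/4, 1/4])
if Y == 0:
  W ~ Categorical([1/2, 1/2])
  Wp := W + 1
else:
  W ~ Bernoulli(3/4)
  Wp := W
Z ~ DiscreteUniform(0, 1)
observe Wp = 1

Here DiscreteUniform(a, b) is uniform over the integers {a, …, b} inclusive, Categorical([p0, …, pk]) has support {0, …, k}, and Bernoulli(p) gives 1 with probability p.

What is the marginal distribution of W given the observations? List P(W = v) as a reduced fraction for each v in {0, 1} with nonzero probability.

Enumerate traces; 18 have nonzero weight after conditioning:
  (Y=0, X=0, W=0, Z=0) weight 1/24
  (Y=0, X=0, W=0, Z=1) weight 1/24
  (Y=0, X=1, W=0, Z=0) weight 1/48
  (Y=0, X=1, W=0, Z=1) weight 1/48
  (Y=0, X=2, W=0, Z=0) weight 1/48
  (Y=0, X=2, W=0, Z=1) weight 1/48
  (Y=1, X=0, W=1, Z=0) weight 1/16
  (Y=1, X=0, W=1, Z=1) weight 1/16
  … 10 more
Group by W:
  weight(W=0) = 1/6
  weight(W=1) = 1/2
Total weight = 1/6 + 1/2 = 2/3
P(W=0 | obs) = 1/6 / 2/3 = 1/4
P(W=1 | obs) = 1/2 / 2/3 = 3/4

P(W=0) = 1/4, P(W=1) = 3/4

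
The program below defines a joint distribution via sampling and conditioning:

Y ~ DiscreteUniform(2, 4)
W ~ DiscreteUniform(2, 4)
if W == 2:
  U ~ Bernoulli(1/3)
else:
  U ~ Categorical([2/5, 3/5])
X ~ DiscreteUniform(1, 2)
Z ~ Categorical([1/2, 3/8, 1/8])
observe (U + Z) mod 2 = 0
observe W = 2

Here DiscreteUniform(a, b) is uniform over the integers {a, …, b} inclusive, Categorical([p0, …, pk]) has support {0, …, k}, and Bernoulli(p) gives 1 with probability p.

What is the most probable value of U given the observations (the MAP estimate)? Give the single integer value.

Enumerate traces; 18 have nonzero weight after conditioning:
  (Y=2, W=2, U=0, X=1, Z=0) weight 1/54
  (Y=2, W=2, U=0, X=1, Z=2) weight 1/216
  (Y=2, W=2, U=0, X=2, Z=0) weight 1/54
  (Y=2, W=2, U=0, X=2, Z=2) weight 1/216
  (Y=2, W=2, U=1, X=1, Z=1) weight 1/144
  (Y=2, W=2, U=1, X=2, Z=1) weight 1/144
  (Y=3, W=2, U=0, X=1, Z=0) weight 1/54
  (Y=3, W=2, U=0, X=1, Z=2) weight 1/216
  … 10 more
Group by U:
  weight(U=0) = 5/36
  weight(U=1) = 1/24
Total weight = 5/36 + 1/24 = 13/72
P(U=0 | obs) = 5/36 / 13/72 = 10/13
P(U=1 | obs) = 1/24 / 13/72 = 3/13
argmax = 0

argmax_v P(U = v | obs) = 0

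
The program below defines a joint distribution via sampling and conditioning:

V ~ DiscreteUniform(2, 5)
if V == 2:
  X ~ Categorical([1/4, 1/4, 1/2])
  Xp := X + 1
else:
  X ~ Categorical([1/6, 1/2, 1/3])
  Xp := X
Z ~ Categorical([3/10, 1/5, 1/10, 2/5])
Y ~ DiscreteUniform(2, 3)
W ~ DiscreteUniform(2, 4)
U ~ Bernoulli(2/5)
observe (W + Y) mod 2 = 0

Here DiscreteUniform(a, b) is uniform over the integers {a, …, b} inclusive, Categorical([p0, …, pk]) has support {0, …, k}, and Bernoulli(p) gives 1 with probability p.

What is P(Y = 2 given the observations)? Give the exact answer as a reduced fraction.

Enumerate traces; 288 have nonzero weight after conditioning:
  (V=2, X=0, Z=0, Y=2, W=2, U=0) weight 3/1600
  (V=2, X=0, Z=0, Y=2, W=2, U=1) weight 1/800
  (V=2, X=0, Z=0, Y=2, W=4, U=0) weight 3/1600
  (V=2, X=0, Z=0, Y=2, W=4, U=1) weight 1/800
  (V=2, X=0, Z=0, Y=3, W=3, U=0) weight 3/1600
  (V=2, X=0, Z=0, Y=3, W=3, U=1) weight 1/800
  (V=2, X=0, Z=1, Y=2, W=2, U=0) weight 1/800
  (V=2, X=0, Z=1, Y=2, W=2, U=1) weight 1/1200
  … 280 more
Group by Y:
  weight(Y=2) = 1/3
  weight(Y=3) = 1/6
Total weight = 1/3 + 1/6 = 1/2
P(Y=2 | obs) = 1/3 / 1/2 = 2/3
P(Y=3 | obs) = 1/6 / 1/2 = 1/3

P(Y = 2 | obs) = 2/3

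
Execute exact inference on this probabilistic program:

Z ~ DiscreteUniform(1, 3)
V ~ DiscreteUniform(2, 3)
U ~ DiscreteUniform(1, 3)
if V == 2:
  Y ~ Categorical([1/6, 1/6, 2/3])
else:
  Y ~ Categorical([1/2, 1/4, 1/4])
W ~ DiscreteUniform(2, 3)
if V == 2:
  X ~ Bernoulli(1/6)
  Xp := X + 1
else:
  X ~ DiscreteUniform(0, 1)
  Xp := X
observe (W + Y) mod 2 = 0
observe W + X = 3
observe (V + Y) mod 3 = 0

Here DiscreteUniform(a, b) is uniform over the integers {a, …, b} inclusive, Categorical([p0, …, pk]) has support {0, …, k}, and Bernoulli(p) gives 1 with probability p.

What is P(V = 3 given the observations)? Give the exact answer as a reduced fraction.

Enumerate traces; 18 have nonzero weight after conditioning:
  (Z=1, V=2, U=1, Y=1, W=3, X=0) weight 5/1296
  (Z=1, V=2, U=2, Y=1, W=3, X=0) weight 5/1296
  (Z=1, V=2, U=3, Y=1, W=3, X=0) weight 5/1296
  (Z=1, V=3, U=1, Y=0, W=2, X=1) weight 1/144
  (Z=1, V=3, U=2, Y=0, W=2, X=1) weight 1/144
  (Z=1, V=3, U=3, Y=0, W=2, X=1) weight 1/144
  (Z=2, V=2, U=1, Y=1, W=3, X=0) weight 5/1296
  (Z=2, V=2, U=2, Y=1, W=3, X=0) weight 5/1296
  … 10 more
Group by V:
  weight(V=2) = 5/144
  weight(V=3) = 1/16
Total weight = 5/144 + 1/16 = 7/72
P(V=2 | obs) = 5/144 / 7/72 = 5/14
P(V=3 | obs) = 1/16 / 7/72 = 9/14

P(V = 3 | obs) = 9/14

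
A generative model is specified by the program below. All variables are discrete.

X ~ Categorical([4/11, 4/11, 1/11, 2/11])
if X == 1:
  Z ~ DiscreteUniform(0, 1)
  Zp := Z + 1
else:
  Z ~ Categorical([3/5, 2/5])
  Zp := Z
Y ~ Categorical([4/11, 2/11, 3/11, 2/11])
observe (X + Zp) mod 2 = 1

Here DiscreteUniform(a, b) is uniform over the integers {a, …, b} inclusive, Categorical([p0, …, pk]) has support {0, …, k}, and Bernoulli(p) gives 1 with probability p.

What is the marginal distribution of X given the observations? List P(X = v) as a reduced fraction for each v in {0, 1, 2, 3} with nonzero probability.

Enumerate traces; 16 have nonzero weight after conditioning:
  (X=0, Z=1, Y=0) weight 32/605
  (X=0, Z=1, Y=1) weight 16/605
  (X=0, Z=1, Y=2) weight 24/605
  (X=0, Z=1, Y=3) weight 16/605
  (X=1, Z=1, Y=0) weight 8/121
  (X=1, Z=1, Y=1) weight 4/121
  (X=1, Z=1, Y=2) weight 6/121
  (X=1, Z=1, Y=3) weight 4/121
  (X=2, Z=1, Y=0) weight 8/605
  (X=3, Z=0, Y=0) weight 24/605
  … 6 more
Group by X:
  weight(X=0) = 8/55
  weight(X=1) = 2/11
  weight(X=2) = 2/55
  weight(X=3) = 6/55
Total weight = 8/55 + 2/11 + 2/55 + 6/55 = 26/55
P(X=0 | obs) = 8/55 / 26/55 = 4/13
P(X=1 | obs) = 2/11 / 26/55 = 5/13
P(X=2 | obs) = 2/55 / 26/55 = 1/13
P(X=3 | obs) = 6/55 / 26/55 = 3/13

P(X=0) = 4/13, P(X=1) = 5/13, P(X=2) = 1/13, P(X=3) = 3/13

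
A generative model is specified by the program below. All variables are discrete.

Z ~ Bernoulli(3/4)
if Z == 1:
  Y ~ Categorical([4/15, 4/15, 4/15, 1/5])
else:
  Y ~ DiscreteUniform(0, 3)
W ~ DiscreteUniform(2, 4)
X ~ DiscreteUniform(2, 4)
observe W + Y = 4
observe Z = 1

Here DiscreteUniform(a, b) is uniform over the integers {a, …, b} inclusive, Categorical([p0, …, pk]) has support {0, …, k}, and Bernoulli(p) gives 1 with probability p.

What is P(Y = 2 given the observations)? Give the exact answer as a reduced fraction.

P(Y = 2 | obs) = 1/3

Enumerate traces; 9 have nonzero weight after conditioning:
  (Z=1, Y=0, W=4, X=2) weight 1/45
  (Z=1, Y=0, W=4, X=3) weight 1/45
  (Z=1, Y=0, W=4, X=4) weight 1/45
  (Z=1, Y=1, W=3, X=2) weight 1/45
  (Z=1, Y=1, W=3, X=3) weight 1/45
  (Z=1, Y=1, W=3, X=4) weight 1/45
  (Z=1, Y=2, W=2, X=2) weight 1/45
  (Z=1, Y=2, W=2, X=3) weight 1/45
  … 1 more
Group by Y:
  weight(Y=0) = 1/15
  weight(Y=1) = 1/15
  weight(Y=2) = 1/15
Total weight = 1/15 + 1/15 + 1/15 = 1/5
P(Y=0 | obs) = 1/15 / 1/5 = 1/3
P(Y=1 | obs) = 1/15 / 1/5 = 1/3
P(Y=2 | obs) = 1/15 / 1/5 = 1/3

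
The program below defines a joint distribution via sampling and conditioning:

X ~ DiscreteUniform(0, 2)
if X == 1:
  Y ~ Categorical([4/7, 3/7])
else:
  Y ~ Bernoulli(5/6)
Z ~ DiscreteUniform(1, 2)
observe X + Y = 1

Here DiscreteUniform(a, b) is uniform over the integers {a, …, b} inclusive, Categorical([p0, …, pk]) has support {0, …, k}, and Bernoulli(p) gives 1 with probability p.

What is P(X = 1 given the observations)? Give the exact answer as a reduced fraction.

Enumerate traces; 4 have nonzero weight after conditioning:
  (X=0, Y=1, Z=1) weight 5/36
  (X=0, Y=1, Z=2) weight 5/36
  (X=1, Y=0, Z=1) weight 2/21
  (X=1, Y=0, Z=2) weight 2/21
Group by X:
  weight(X=0) = 5/18
  weight(X=1) = 4/21
Total weight = 5/18 + 4/21 = 59/126
P(X=0 | obs) = 5/18 / 59/126 = 35/59
P(X=1 | obs) = 4/21 / 59/126 = 24/59

P(X = 1 | obs) = 24/59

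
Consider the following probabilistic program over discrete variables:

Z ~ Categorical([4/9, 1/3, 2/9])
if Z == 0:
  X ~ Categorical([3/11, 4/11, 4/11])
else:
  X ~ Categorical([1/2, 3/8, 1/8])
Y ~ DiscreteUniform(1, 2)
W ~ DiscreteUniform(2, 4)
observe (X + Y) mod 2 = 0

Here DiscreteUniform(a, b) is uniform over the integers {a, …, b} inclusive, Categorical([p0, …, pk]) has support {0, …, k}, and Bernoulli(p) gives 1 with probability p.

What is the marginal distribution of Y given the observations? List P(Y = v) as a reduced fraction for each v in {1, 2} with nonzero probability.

P(Y=1) = 293/792, P(Y=2) = 499/792

Enumerate traces; 27 have nonzero weight after conditioning:
  (Z=0, X=0, Y=2, W=2) weight 2/99
  (Z=0, X=0, Y=2, W=3) weight 2/99
  (Z=0, X=0, Y=2, W=4) weight 2/99
  (Z=0, X=1, Y=1, W=2) weight 8/297
  (Z=0, X=1, Y=1, W=3) weight 8/297
  (Z=0, X=1, Y=1, W=4) weight 8/297
  (Z=0, X=2, Y=2, W=2) weight 8/297
  (Z=0, X=2, Y=2, W=3) weight 8/297
  … 19 more
Group by Y:
  weight(Y=1) = 293/1584
  weight(Y=2) = 499/1584
Total weight = 293/1584 + 499/1584 = 1/2
P(Y=1 | obs) = 293/1584 / 1/2 = 293/792
P(Y=2 | obs) = 499/1584 / 1/2 = 499/792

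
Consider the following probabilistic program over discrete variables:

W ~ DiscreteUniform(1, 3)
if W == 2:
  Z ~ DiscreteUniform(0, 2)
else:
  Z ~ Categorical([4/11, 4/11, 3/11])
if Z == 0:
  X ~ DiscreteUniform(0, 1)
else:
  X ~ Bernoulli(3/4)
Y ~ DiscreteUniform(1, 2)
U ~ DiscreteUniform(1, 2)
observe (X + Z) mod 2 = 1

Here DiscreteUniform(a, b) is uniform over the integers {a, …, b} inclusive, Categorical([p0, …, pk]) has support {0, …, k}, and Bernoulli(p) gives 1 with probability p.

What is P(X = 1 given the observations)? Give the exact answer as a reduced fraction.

P(X = 1 | obs) = 157/192

Enumerate traces; 36 have nonzero weight after conditioning:
  (W=1, Z=0, X=1, Y=1, U=1) weight 1/66
  (W=1, Z=0, X=1, Y=1, U=2) weight 1/66
  (W=1, Z=0, X=1, Y=2, U=1) weight 1/66
  (W=1, Z=0, X=1, Y=2, U=2) weight 1/66
  (W=1, Z=1, X=0, Y=1, U=1) weight 1/132
  (W=1, Z=1, X=0, Y=1, U=2) weight 1/132
  (W=1, Z=1, X=0, Y=2, U=1) weight 1/132
  (W=1, Z=1, X=0, Y=2, U=2) weight 1/132
  … 28 more
Group by X:
  weight(X=0) = 35/396
  weight(X=1) = 157/396
Total weight = 35/396 + 157/396 = 16/33
P(X=0 | obs) = 35/396 / 16/33 = 35/192
P(X=1 | obs) = 157/396 / 16/33 = 157/192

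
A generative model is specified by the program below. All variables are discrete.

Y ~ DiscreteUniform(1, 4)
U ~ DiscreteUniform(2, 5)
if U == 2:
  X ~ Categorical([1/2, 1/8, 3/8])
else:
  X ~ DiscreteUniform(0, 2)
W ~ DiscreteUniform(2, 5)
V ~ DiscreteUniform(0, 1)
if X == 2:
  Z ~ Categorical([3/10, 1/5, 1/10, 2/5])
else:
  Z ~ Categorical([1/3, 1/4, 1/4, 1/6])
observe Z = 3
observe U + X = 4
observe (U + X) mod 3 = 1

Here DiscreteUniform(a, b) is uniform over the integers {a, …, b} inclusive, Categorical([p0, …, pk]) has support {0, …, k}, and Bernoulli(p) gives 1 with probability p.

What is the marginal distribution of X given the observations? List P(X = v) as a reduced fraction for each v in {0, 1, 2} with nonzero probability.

Enumerate traces; 96 have nonzero weight after conditioning:
  (Y=1, U=2, X=2, W=2, V=0, Z=3) weight 3/2560
  (Y=1, U=2, X=2, W=2, V=1, Z=3) weight 3/2560
  (Y=1, U=2, X=2, W=3, V=0, Z=3) weight 3/2560
  (Y=1, U=2, X=2, W=3, V=1, Z=3) weight 3/2560
  (Y=1, U=2, X=2, W=4, V=0, Z=3) weight 3/2560
  (Y=1, U=2, X=2, W=4, V=1, Z=3) weight 3/2560
  (Y=1, U=2, X=2, W=5, V=0, Z=3) weight 3/2560
  (Y=1, U=2, X=2, W=5, V=1, Z=3) weight 3/2560
  (Y=1, U=3, X=1, W=2, V=0, Z=3) weight 1/2304
  (Y=1, U=4, X=0, W=2, V=0, Z=3) weight 1/2304
  … 86 more
Group by X:
  weight(X=0) = 1/72
  weight(X=1) = 1/72
  weight(X=2) = 3/80
Total weight = 1/72 + 1/72 + 3/80 = 47/720
P(X=0 | obs) = 1/72 / 47/720 = 10/47
P(X=1 | obs) = 1/72 / 47/720 = 10/47
P(X=2 | obs) = 3/80 / 47/720 = 27/47

P(X=0) = 10/47, P(X=1) = 10/47, P(X=2) = 27/47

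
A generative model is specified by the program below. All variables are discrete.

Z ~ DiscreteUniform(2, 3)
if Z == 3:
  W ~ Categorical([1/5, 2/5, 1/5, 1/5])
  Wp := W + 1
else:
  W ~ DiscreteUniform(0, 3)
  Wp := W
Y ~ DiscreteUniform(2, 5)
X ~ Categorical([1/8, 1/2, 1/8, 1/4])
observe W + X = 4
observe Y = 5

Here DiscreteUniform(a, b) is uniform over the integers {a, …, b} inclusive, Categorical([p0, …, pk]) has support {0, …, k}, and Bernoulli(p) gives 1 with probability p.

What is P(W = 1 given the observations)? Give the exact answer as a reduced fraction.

P(W = 1 | obs) = 26/71

Enumerate traces; 6 have nonzero weight after conditioning:
  (Z=2, W=1, Y=5, X=3) weight 1/128
  (Z=2, W=2, Y=5, X=2) weight 1/256
  (Z=2, W=3, Y=5, X=1) weight 1/64
  (Z=3, W=1, Y=5, X=3) weight 1/80
  (Z=3, W=2, Y=5, X=2) weight 1/320
  (Z=3, W=3, Y=5, X=1) weight 1/80
Group by W:
  weight(W=1) = 13/640
  weight(W=2) = 9/1280
  weight(W=3) = 9/320
Total weight = 13/640 + 9/1280 + 9/320 = 71/1280
P(W=1 | obs) = 13/640 / 71/1280 = 26/71
P(W=2 | obs) = 9/1280 / 71/1280 = 9/71
P(W=3 | obs) = 9/320 / 71/1280 = 36/71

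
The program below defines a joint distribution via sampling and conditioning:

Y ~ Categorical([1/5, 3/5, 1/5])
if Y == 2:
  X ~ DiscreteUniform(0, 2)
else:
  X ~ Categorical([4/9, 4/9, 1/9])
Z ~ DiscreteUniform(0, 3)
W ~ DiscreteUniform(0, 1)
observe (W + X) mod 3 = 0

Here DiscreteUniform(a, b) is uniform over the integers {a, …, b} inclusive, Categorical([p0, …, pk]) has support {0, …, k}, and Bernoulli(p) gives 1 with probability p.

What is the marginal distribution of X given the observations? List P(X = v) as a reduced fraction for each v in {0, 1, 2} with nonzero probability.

Enumerate traces; 24 have nonzero weight after conditioning:
  (Y=0, X=0, Z=0, W=0) weight 1/90
  (Y=0, X=0, Z=1, W=0) weight 1/90
  (Y=0, X=0, Z=2, W=0) weight 1/90
  (Y=0, X=0, Z=3, W=0) weight 1/90
  (Y=0, X=2, Z=0, W=1) weight 1/360
  (Y=0, X=2, Z=1, W=1) weight 1/360
  (Y=0, X=2, Z=2, W=1) weight 1/360
  (Y=0, X=2, Z=3, W=1) weight 1/360
  … 16 more
Group by X:
  weight(X=0) = 19/90
  weight(X=2) = 7/90
Total weight = 19/90 + 7/90 = 13/45
P(X=0 | obs) = 19/90 / 13/45 = 19/26
P(X=2 | obs) = 7/90 / 13/45 = 7/26

P(X=0) = 19/26, P(X=2) = 7/26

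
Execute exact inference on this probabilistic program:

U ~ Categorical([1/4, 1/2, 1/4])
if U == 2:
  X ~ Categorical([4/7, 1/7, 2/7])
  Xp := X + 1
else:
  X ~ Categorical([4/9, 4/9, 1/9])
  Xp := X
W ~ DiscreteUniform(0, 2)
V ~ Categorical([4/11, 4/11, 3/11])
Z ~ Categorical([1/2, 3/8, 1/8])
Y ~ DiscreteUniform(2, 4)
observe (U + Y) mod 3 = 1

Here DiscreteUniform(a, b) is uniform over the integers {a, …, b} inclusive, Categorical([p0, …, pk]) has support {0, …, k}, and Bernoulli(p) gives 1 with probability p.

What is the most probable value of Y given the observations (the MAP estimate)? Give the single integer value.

Enumerate traces; 243 have nonzero weight after conditioning:
  (U=0, X=0, W=0, V=0, Z=0, Y=4) weight 2/891
  (U=0, X=0, W=0, V=0, Z=1, Y=4) weight 1/594
  (U=0, X=0, W=0, V=0, Z=2, Y=4) weight 1/1782
  (U=0, X=0, W=0, V=1, Z=0, Y=4) weight 2/891
  (U=0, X=0, W=0, V=1, Z=1, Y=4) weight 1/594
  (U=0, X=0, W=0, V=1, Z=2, Y=4) weight 1/1782
  (U=0, X=0, W=0, V=2, Z=0, Y=4) weight 1/594
  (U=0, X=0, W=0, V=2, Z=1, Y=4) weight 1/792
  (U=1, X=0, W=0, V=0, Z=0, Y=3) weight 4/891
  (U=2, X=0, W=0, V=0, Z=0, Y=2) weight 2/693
  … 233 more
Group by Y:
  weight(Y=2) = 1/12
  weight(Y=3) = 1/6
  weight(Y=4) = 1/12
Total weight = 1/12 + 1/6 + 1/12 = 1/3
P(Y=2 | obs) = 1/12 / 1/3 = 1/4
P(Y=3 | obs) = 1/6 / 1/3 = 1/2
P(Y=4 | obs) = 1/12 / 1/3 = 1/4
argmax = 3

argmax_v P(Y = v | obs) = 3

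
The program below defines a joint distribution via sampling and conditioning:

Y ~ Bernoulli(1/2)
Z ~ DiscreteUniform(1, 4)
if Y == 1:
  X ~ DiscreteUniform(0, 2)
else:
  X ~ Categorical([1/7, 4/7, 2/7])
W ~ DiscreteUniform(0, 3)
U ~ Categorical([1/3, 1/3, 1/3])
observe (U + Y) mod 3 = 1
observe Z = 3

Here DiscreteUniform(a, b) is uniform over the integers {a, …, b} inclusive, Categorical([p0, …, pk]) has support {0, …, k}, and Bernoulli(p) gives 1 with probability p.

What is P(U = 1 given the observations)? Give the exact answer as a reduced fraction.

P(U = 1 | obs) = 1/2

Enumerate traces; 24 have nonzero weight after conditioning:
  (Y=0, Z=3, X=0, W=0, U=1) weight 1/672
  (Y=0, Z=3, X=0, W=1, U=1) weight 1/672
  (Y=0, Z=3, X=0, W=2, U=1) weight 1/672
  (Y=0, Z=3, X=0, W=3, U=1) weight 1/672
  (Y=0, Z=3, X=1, W=0, U=1) weight 1/168
  (Y=0, Z=3, X=1, W=1, U=1) weight 1/168
  (Y=0, Z=3, X=1, W=2, U=1) weight 1/168
  (Y=0, Z=3, X=1, W=3, U=1) weight 1/168
  (Y=1, Z=3, X=0, W=0, U=0) weight 1/288
  … 15 more
Group by U:
  weight(U=0) = 1/24
  weight(U=1) = 1/24
Total weight = 1/24 + 1/24 = 1/12
P(U=0 | obs) = 1/24 / 1/12 = 1/2
P(U=1 | obs) = 1/24 / 1/12 = 1/2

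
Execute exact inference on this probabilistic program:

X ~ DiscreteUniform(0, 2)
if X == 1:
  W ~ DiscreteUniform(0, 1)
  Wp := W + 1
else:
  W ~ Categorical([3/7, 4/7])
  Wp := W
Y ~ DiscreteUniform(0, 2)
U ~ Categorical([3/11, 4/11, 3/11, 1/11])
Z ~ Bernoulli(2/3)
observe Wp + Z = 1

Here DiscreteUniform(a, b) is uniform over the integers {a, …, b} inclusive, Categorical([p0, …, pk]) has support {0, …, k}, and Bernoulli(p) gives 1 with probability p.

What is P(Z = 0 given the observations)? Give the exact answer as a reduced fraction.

Enumerate traces; 60 have nonzero weight after conditioning:
  (X=0, W=0, Y=0, U=0, Z=1) weight 2/231
  (X=0, W=0, Y=0, U=1, Z=1) weight 8/693
  (X=0, W=0, Y=0, U=2, Z=1) weight 2/231
  (X=0, W=0, Y=0, U=3, Z=1) weight 2/693
  (X=0, W=0, Y=1, U=0, Z=1) weight 2/231
  (X=0, W=0, Y=1, U=1, Z=1) weight 8/693
  (X=0, W=0, Y=1, U=2, Z=1) weight 2/231
  (X=0, W=0, Y=1, U=3, Z=1) weight 2/693
  (X=0, W=1, Y=0, U=0, Z=0) weight 4/693
  … 51 more
Group by Z:
  weight(Z=0) = 23/126
  weight(Z=1) = 4/21
Total weight = 23/126 + 4/21 = 47/126
P(Z=0 | obs) = 23/126 / 47/126 = 23/47
P(Z=1 | obs) = 4/21 / 47/126 = 24/47

P(Z = 0 | obs) = 23/47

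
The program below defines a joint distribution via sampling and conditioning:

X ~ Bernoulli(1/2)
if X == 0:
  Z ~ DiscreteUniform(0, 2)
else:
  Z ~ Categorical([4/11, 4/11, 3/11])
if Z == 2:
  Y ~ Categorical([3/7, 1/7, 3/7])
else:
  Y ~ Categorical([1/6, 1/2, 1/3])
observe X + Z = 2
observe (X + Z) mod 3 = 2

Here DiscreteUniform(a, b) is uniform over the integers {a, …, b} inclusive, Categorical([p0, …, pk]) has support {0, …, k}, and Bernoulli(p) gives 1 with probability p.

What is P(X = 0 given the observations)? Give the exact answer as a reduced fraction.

P(X = 0 | obs) = 11/23

Enumerate traces; 6 have nonzero weight after conditioning:
  (X=0, Z=2, Y=0) weight 1/14
  (X=0, Z=2, Y=1) weight 1/42
  (X=0, Z=2, Y=2) weight 1/14
  (X=1, Z=1, Y=0) weight 1/33
  (X=1, Z=1, Y=1) weight 1/11
  (X=1, Z=1, Y=2) weight 2/33
Group by X:
  weight(X=0) = 1/6
  weight(X=1) = 2/11
Total weight = 1/6 + 2/11 = 23/66
P(X=0 | obs) = 1/6 / 23/66 = 11/23
P(X=1 | obs) = 2/11 / 23/66 = 12/23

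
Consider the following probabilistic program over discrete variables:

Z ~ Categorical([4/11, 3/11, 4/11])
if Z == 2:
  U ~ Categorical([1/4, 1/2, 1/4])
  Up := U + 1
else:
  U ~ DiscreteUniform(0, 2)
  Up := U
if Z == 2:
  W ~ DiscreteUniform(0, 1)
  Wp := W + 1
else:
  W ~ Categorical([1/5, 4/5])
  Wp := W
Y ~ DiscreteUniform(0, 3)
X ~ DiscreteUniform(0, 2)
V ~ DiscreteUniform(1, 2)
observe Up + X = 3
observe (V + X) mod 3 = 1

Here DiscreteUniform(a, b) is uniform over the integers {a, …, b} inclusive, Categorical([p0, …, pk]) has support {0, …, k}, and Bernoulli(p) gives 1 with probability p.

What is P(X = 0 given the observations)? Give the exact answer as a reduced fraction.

P(X = 0 | obs) = 3/13

Enumerate traces; 32 have nonzero weight after conditioning:
  (Z=0, U=1, W=0, Y=0, X=2, V=2) weight 1/990
  (Z=0, U=1, W=0, Y=1, X=2, V=2) weight 1/990
  (Z=0, U=1, W=0, Y=2, X=2, V=2) weight 1/990
  (Z=0, U=1, W=0, Y=3, X=2, V=2) weight 1/990
  (Z=0, U=1, W=1, Y=0, X=2, V=2) weight 2/495
  (Z=0, U=1, W=1, Y=1, X=2, V=2) weight 2/495
  (Z=0, U=1, W=1, Y=2, X=2, V=2) weight 2/495
  (Z=0, U=1, W=1, Y=3, X=2, V=2) weight 2/495
  (Z=2, U=2, W=0, Y=0, X=0, V=1) weight 1/528
  … 23 more
Group by X:
  weight(X=0) = 1/66
  weight(X=2) = 5/99
Total weight = 1/66 + 5/99 = 13/198
P(X=0 | obs) = 1/66 / 13/198 = 3/13
P(X=2 | obs) = 5/99 / 13/198 = 10/13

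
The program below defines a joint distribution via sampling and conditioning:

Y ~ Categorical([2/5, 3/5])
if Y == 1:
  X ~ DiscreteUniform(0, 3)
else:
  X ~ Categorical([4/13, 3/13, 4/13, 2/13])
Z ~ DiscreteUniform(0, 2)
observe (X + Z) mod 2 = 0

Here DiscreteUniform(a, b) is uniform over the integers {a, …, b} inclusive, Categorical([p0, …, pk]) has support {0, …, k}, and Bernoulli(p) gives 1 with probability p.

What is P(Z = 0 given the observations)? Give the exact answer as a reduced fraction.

P(Z = 0 | obs) = 71/201

Enumerate traces; 12 have nonzero weight after conditioning:
  (Y=0, X=0, Z=0) weight 8/195
  (Y=0, X=0, Z=2) weight 8/195
  (Y=0, X=1, Z=1) weight 2/65
  (Y=0, X=2, Z=0) weight 8/195
  (Y=0, X=2, Z=2) weight 8/195
  (Y=0, X=3, Z=1) weight 4/195
  (Y=1, X=0, Z=0) weight 1/20
  (Y=1, X=0, Z=2) weight 1/20
  … 4 more
Group by Z:
  weight(Z=0) = 71/390
  weight(Z=1) = 59/390
  weight(Z=2) = 71/390
Total weight = 71/390 + 59/390 + 71/390 = 67/130
P(Z=0 | obs) = 71/390 / 67/130 = 71/201
P(Z=1 | obs) = 59/390 / 67/130 = 59/201
P(Z=2 | obs) = 71/390 / 67/130 = 71/201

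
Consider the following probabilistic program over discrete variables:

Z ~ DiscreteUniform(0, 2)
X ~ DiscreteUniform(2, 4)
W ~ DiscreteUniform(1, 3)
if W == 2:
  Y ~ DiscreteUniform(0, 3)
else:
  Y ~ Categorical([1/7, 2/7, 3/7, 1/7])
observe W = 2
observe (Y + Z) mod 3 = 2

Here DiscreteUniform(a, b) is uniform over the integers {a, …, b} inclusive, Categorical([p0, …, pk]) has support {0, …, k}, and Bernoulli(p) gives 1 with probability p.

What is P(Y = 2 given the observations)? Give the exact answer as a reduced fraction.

P(Y = 2 | obs) = 1/4

Enumerate traces; 12 have nonzero weight after conditioning:
  (Z=0, X=2, W=2, Y=2) weight 1/108
  (Z=0, X=3, W=2, Y=2) weight 1/108
  (Z=0, X=4, W=2, Y=2) weight 1/108
  (Z=1, X=2, W=2, Y=1) weight 1/108
  (Z=1, X=3, W=2, Y=1) weight 1/108
  (Z=1, X=4, W=2, Y=1) weight 1/108
  (Z=2, X=2, W=2, Y=0) weight 1/108
  (Z=2, X=2, W=2, Y=3) weight 1/108
  … 4 more
Group by Y:
  weight(Y=0) = 1/36
  weight(Y=1) = 1/36
  weight(Y=2) = 1/36
  weight(Y=3) = 1/36
Total weight = 1/36 + 1/36 + 1/36 + 1/36 = 1/9
P(Y=0 | obs) = 1/36 / 1/9 = 1/4
P(Y=1 | obs) = 1/36 / 1/9 = 1/4
P(Y=2 | obs) = 1/36 / 1/9 = 1/4
P(Y=3 | obs) = 1/36 / 1/9 = 1/4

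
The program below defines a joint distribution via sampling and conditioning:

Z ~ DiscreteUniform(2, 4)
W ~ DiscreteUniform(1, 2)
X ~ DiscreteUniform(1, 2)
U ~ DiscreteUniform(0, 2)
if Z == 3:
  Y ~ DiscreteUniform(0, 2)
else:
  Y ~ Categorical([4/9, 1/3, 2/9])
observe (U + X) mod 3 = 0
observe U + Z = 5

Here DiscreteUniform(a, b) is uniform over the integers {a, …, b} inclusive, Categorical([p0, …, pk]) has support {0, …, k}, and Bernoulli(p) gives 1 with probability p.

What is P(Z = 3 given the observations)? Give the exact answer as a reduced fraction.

Enumerate traces; 12 have nonzero weight after conditioning:
  (Z=3, W=1, X=1, U=2, Y=0) weight 1/108
  (Z=3, W=1, X=1, U=2, Y=1) weight 1/108
  (Z=3, W=1, X=1, U=2, Y=2) weight 1/108
  (Z=3, W=2, X=1, U=2, Y=0) weight 1/108
  (Z=3, W=2, X=1, U=2, Y=1) weight 1/108
  (Z=3, W=2, X=1, U=2, Y=2) weight 1/108
  (Z=4, W=1, X=2, U=1, Y=0) weight 1/81
  (Z=4, W=1, X=2, U=1, Y=1) weight 1/108
  … 4 more
Group by Z:
  weight(Z=3) = 1/18
  weight(Z=4) = 1/18
Total weight = 1/18 + 1/18 = 1/9
P(Z=3 | obs) = 1/18 / 1/9 = 1/2
P(Z=4 | obs) = 1/18 / 1/9 = 1/2

P(Z = 3 | obs) = 1/2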